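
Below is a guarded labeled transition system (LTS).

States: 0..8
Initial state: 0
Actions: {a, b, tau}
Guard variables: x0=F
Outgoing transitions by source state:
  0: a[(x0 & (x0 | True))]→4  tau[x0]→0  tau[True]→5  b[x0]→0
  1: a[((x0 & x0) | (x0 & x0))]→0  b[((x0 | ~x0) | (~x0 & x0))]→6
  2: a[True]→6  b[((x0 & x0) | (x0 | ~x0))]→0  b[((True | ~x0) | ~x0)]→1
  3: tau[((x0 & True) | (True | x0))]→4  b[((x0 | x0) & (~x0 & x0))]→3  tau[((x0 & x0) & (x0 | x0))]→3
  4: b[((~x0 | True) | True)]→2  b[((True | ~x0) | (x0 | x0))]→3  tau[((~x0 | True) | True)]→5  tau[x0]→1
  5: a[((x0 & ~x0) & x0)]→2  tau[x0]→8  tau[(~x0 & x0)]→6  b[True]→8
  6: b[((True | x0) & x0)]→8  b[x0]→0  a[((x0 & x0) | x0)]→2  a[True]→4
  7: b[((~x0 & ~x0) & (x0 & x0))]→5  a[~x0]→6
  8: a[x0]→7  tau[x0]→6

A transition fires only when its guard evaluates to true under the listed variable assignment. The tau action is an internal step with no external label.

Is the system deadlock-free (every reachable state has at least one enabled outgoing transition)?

R = {0,5,8}
  0: tau→5  [1 exit(s)]
  5: b→8  [1 exit(s)]
  8: ∅  [no exit]
witness 8: tau·b

Answer: DEADLOCK at state 8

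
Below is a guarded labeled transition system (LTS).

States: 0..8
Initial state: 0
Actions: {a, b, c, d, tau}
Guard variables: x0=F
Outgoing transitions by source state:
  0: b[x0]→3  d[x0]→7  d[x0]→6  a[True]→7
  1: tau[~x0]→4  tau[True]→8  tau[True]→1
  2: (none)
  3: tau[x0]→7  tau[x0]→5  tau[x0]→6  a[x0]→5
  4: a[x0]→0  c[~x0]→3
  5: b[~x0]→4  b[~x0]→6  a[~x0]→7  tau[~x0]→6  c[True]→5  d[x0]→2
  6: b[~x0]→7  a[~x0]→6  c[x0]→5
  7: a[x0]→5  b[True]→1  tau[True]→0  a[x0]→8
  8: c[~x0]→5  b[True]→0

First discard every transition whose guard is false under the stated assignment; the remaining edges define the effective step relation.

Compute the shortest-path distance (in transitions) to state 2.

Answer: UNREACHABLE

Analysis:
BFS to 2:
  L0 = {0}
  L1 = {7}
  L2 = {1}
  L3 = {4,8}
  L4 = {3,5}
  L5 = {6}
2 never appears.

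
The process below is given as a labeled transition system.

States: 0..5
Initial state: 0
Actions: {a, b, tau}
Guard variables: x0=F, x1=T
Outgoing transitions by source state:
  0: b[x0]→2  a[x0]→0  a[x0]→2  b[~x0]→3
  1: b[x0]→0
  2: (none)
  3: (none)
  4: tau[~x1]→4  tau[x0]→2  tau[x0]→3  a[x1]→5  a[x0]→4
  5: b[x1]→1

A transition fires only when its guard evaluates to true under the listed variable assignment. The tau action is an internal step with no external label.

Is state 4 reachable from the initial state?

Answer: UNREACHABLE

Analysis:
3 transition(s) survive guard evaluation.
depth 0: {0}
depth 1: {3}  now seen {0,3}
Reachable = {0,3}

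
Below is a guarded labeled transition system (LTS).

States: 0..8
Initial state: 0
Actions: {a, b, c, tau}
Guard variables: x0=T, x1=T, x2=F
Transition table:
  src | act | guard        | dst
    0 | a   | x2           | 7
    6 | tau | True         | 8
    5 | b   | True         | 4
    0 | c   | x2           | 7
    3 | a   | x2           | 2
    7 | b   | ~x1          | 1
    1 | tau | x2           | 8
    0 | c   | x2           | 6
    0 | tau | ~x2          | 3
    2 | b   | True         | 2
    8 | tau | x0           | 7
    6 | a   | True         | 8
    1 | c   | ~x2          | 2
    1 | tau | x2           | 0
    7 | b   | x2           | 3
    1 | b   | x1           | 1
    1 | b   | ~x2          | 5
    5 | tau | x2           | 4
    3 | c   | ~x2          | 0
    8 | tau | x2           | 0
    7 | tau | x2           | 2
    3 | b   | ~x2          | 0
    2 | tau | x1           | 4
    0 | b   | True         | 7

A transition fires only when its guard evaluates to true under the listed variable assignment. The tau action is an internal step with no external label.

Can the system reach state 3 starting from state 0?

Answer: REACHABLE

Trace:
After dropping false guards: 13 live edges.
Layer 0: {0}
Layer 1: {3,7}  total {0,3,7}
Reach set: {0,3,7}
trace reaching 3: tau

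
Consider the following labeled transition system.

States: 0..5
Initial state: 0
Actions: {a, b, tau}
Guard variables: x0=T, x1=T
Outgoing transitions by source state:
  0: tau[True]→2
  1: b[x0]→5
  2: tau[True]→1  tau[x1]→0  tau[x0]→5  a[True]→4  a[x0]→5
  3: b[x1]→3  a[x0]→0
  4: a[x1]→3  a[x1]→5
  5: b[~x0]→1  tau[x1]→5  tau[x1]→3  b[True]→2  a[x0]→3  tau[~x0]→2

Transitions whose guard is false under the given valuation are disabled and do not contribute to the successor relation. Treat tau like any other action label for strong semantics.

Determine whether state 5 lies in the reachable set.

Guard filter leaves 15 enabled edge(s).
L0 = {0}
L1 = {2}  cumulative {0,2}
L2 = {1,4,5}  cumulative {0,1,2,4,5}
L3 = {3}  cumulative {0,1,2,3,4,5}
R = {0,1,2,3,4,5}
witness 5: tau·tau

Answer: REACHABLE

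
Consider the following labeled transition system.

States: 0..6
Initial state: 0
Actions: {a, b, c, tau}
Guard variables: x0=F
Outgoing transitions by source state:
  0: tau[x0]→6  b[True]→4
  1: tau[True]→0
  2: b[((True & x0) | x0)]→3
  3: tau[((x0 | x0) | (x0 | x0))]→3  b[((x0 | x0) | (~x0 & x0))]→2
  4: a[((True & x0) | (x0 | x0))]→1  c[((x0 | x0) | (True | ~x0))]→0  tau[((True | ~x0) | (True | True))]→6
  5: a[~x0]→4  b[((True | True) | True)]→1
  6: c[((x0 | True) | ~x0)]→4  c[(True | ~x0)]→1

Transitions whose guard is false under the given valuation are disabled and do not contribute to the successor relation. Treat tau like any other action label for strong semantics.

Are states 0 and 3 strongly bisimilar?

Compute ~ classes (split until stable):
  π0 = {{0,1,2,3,4,5,6}}
  π1 = {{0},{1},{2,3},{4},{5},{6}}
stable after 2 split(s): 6 block(s)
0∈{0}, 3∈{2,3}

Answer: NOT BISIMILAR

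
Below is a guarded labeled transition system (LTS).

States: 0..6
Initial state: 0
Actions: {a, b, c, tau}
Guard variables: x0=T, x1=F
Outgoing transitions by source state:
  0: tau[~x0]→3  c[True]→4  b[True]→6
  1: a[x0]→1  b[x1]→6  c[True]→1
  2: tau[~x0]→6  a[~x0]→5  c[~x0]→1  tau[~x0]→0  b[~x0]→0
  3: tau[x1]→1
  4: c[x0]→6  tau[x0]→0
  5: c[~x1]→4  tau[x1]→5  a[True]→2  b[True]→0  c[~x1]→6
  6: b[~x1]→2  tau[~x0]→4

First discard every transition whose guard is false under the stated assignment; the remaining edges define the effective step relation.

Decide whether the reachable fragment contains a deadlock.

Reachable = {0,2,4,6}
  0: b→6  c→4  [2 exit(s)]
  2: ∅  [no exit]
  4: c→6  tau→0  [2 exit(s)]
  6: b→2  [1 exit(s)]
trace reaching 2: b·b

Answer: DEADLOCK at state 2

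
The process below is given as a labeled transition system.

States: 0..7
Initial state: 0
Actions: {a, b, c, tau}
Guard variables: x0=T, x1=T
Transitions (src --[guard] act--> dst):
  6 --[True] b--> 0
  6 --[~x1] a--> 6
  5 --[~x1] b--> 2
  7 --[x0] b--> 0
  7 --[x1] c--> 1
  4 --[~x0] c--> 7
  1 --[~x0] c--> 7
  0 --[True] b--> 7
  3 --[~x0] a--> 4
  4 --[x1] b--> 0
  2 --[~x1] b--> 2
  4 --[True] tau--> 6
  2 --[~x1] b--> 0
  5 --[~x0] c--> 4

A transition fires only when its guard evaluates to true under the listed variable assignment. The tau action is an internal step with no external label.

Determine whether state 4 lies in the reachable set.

Answer: UNREACHABLE

Analysis:
After dropping false guards: 6 live edges.
Layer 0: {0}
Layer 1: {7}  now seen {0,7}
Layer 2: {1}  now seen {0,1,7}
R = {0,1,7}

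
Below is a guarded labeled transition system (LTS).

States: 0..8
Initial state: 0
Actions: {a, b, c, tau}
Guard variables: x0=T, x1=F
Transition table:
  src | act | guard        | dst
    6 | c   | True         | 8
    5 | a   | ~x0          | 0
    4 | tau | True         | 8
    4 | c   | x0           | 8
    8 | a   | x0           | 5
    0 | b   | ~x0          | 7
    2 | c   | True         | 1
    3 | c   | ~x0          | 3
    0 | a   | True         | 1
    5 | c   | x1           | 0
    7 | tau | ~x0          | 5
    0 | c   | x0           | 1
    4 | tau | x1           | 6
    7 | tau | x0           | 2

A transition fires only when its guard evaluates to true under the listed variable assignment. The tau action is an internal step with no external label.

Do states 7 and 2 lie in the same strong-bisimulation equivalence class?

Compute ~ classes (split until stable):
  round 0: {{0,1,2,3,4,5,6,7,8}}
  round 1: {{0},{1,3,5},{2,6},{4},{7},{8}}
  round 2: {{0},{1,3,5},{2},{4},{6},{7},{8}}
Fixed point at round 3; 7 class(es).
[7]={7}  [2]={2}

Answer: NOT BISIMILAR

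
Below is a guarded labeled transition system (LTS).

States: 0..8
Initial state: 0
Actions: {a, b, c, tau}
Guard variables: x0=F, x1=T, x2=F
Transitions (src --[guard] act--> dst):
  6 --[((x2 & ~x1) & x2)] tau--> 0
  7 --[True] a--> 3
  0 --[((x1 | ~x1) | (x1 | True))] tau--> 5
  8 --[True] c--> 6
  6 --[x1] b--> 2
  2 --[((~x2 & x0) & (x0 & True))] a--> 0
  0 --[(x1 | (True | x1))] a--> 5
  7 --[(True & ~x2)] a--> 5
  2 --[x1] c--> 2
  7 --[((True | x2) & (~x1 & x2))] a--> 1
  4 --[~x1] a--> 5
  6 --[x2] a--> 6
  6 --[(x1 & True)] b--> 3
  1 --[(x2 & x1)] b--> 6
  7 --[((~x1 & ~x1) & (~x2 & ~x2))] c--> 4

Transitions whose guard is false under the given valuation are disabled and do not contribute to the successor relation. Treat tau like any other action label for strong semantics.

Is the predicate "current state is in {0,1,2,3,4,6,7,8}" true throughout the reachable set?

Answer: INVARIANT VIOLATED at state 5

Trace:
Safe = {0,1,2,3,4,6,7,8}
Reachable = {0,5}
  0: ✓
  5: outside
reach 5 via tau — violates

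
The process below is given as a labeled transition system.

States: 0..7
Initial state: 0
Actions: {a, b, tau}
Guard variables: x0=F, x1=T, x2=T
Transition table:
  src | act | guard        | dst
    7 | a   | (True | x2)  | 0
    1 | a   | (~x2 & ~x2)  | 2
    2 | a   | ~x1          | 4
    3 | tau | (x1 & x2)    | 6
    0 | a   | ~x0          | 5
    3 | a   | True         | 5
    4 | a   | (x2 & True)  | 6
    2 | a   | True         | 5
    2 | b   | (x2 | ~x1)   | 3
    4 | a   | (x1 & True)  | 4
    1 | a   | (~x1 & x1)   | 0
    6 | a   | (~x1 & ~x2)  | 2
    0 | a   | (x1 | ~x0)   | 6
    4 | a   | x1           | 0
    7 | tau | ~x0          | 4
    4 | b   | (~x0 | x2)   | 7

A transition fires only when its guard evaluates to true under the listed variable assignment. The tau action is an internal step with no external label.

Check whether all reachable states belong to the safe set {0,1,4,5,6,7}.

Answer: INVARIANT HOLDS

Trace:
Inv-set: {0,1,4,5,6,7}
Reach set: {0,5,6}
  0: safe
  5: safe
  6: safe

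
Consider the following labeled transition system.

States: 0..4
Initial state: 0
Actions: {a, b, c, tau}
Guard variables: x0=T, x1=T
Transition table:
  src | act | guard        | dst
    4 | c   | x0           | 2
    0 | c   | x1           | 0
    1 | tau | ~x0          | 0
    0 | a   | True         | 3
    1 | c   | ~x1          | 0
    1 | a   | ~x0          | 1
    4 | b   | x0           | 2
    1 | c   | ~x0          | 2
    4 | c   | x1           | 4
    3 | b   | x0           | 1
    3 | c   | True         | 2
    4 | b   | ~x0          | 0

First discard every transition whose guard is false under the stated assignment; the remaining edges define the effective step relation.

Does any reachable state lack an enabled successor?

R = {0,1,2,3}
  0: a→3  c→0  [deg 2]
  1: ∅  [deadlock]
  2: ∅  [deadlock]
  3: b→1  c→2  [deg 2]
witness 1: a·b

Answer: DEADLOCK at state 1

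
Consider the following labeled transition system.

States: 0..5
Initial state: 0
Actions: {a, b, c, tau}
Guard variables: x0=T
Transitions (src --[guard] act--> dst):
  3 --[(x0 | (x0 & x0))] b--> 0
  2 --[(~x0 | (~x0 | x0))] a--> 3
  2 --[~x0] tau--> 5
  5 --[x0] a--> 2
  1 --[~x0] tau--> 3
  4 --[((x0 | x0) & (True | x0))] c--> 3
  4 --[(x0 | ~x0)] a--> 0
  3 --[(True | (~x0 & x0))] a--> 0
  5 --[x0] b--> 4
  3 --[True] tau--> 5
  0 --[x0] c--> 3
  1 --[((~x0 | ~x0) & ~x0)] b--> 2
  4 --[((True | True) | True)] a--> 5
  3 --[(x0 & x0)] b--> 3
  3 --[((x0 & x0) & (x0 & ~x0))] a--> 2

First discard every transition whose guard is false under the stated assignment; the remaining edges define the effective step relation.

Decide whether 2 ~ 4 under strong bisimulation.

Answer: NOT BISIMILAR

Trace:
Refine partition for ~:
  π0 = {{0,1,2,3,4,5}}
  π1 = {{0},{1},{2},{3},{4},{5}}
Fixed point at round 2; 6 class(es).
[2]={2}  [4]={4}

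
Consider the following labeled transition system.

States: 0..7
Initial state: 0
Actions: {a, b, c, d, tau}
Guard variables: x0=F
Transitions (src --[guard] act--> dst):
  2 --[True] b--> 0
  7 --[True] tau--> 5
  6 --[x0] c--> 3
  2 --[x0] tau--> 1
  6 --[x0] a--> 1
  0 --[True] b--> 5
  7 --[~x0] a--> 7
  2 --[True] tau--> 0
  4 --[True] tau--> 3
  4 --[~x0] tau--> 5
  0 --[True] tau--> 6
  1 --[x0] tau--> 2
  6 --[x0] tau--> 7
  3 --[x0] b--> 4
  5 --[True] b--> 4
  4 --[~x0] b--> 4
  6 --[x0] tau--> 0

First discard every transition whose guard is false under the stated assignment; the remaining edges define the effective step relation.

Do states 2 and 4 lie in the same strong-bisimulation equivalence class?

Compute ~ classes (split until stable):
  P[0] = {{0,1,2,3,4,5,6,7}}
  P[1] = {{0,2,4},{1,3,6},{5},{7}}
  P[2] = {{0},{1,3,6},{2},{4},{5},{7}}
stable after 3 split(s): 6 block(s)
2∈{2}, 4∈{4}

Answer: NOT BISIMILAR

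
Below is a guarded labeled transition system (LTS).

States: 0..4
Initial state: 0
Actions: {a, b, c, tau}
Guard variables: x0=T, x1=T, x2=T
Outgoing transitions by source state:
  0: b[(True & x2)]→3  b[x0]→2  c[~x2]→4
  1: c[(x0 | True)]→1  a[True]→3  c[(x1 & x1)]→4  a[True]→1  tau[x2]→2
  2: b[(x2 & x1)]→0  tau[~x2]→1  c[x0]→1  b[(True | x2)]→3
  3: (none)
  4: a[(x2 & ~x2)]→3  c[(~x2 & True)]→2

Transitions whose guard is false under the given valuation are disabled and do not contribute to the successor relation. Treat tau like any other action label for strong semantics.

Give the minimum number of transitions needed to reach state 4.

BFS to 4:
  L0 = {0}
  L1 = {2,3}
  L2 = {1}
  L3 = {4}
4 enters at depth 3; path b·c·c

Answer: 3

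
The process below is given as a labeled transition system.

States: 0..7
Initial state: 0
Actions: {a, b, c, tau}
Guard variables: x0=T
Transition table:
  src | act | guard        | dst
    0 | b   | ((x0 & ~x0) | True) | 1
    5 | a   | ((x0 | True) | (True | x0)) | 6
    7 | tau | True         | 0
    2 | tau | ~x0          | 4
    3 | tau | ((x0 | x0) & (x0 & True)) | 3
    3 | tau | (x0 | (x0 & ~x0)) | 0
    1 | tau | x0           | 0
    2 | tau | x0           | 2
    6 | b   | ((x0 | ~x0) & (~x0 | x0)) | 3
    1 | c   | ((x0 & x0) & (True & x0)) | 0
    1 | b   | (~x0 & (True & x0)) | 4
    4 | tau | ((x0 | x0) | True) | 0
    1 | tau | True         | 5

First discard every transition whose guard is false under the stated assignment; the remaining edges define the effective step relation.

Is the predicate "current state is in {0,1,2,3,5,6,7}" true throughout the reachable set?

Allowed set {0,1,2,3,5,6,7}
R = {0,1,3,5,6}
  0: ✓
  1: ✓
  3: ✓
  5: ✓
  6: ✓

Answer: INVARIANT HOLDS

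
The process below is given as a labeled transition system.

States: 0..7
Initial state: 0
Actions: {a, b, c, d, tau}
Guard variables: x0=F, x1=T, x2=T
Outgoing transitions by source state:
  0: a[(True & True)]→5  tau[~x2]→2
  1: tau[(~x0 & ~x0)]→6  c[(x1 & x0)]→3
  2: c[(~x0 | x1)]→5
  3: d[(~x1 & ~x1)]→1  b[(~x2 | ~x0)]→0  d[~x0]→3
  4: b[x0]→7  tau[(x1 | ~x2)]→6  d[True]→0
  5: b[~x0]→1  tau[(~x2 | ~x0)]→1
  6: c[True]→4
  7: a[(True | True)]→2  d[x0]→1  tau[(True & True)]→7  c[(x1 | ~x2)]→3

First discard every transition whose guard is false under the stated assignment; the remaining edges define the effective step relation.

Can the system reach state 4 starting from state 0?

Answer: REACHABLE

Trace:
Guard filter leaves 13 enabled edge(s).
Layer 0: {0}
Layer 1: {5}  now seen {0,5}
Layer 2: {1}  now seen {0,1,5}
Layer 3: {6}  now seen {0,1,5,6}
Layer 4: {4}  now seen {0,1,4,5,6}
Reach set: {0,1,4,5,6}
trace reaching 4: a·b·tau·c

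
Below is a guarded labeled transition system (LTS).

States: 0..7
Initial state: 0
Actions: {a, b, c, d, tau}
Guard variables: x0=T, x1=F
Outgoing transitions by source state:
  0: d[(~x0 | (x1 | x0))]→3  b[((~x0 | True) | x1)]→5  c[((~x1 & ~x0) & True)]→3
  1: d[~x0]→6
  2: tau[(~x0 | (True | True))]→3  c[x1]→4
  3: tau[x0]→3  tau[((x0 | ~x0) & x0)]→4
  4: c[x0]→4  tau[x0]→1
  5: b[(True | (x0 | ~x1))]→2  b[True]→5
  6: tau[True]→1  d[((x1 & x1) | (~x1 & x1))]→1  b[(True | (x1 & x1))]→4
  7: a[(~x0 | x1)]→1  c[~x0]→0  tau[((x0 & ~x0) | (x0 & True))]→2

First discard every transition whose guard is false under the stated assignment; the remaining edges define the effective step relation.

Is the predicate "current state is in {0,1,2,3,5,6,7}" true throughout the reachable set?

Allowed set {0,1,2,3,5,6,7}
R = {0,1,2,3,4,5}
  0: ✓
  1: ✓
  2: ✓
  3: ✓
  4: ✗ unsafe
  5: ✓
reach 4 via d·tau — violates

Answer: INVARIANT VIOLATED at state 4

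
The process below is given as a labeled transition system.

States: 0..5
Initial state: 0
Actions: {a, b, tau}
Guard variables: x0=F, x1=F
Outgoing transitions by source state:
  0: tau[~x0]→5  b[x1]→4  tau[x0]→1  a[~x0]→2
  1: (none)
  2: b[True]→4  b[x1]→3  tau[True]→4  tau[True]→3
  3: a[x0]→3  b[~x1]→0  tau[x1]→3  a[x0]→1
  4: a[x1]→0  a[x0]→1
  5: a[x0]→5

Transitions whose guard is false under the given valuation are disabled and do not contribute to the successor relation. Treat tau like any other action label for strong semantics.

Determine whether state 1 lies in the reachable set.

Answer: UNREACHABLE

Analysis:
After dropping false guards: 6 live edges.
L0 = {0}
L1 = {2,5}  now seen {0,2,5}
L2 = {3,4}  now seen {0,2,3,4,5}
Reach set: {0,2,3,4,5}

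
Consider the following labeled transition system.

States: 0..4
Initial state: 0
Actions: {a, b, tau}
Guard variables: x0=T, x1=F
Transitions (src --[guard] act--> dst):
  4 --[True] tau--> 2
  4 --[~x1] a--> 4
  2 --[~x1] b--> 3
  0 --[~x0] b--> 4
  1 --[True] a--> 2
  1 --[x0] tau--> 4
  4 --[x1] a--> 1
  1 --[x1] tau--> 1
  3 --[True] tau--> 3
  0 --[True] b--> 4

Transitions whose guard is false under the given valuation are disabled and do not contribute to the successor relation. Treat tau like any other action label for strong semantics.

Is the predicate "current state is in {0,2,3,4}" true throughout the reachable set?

Inv-set: {0,2,3,4}
Reachable = {0,2,3,4}
  0: ✓
  2: ✓
  3: ✓
  4: ✓

Answer: INVARIANT HOLDS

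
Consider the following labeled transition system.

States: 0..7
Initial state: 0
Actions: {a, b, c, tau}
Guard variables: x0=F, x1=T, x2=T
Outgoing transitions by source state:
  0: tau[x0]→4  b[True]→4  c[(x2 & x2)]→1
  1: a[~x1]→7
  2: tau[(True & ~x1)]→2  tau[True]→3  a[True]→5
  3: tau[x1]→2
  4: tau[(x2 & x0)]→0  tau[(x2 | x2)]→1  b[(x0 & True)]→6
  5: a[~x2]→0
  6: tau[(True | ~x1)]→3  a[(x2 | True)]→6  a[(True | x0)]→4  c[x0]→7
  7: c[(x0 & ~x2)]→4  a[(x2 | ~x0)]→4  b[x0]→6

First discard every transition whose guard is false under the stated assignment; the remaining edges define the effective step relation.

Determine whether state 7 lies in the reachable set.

Answer: UNREACHABLE

Trace:
After dropping false guards: 10 live edges.
L0 = {0}
L1 = {1,4}  cumulative {0,1,4}
Reach set: {0,1,4}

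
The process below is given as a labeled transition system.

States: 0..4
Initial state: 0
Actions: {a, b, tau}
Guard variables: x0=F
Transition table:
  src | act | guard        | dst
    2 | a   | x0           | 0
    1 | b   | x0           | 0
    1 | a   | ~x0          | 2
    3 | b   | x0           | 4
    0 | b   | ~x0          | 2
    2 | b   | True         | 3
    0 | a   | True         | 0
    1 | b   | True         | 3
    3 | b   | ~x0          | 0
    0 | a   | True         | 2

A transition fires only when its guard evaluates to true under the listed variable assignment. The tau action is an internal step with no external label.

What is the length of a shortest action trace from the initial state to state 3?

Answer: 2

Working:
Breadth-first toward 3:
  Layer 0: {0}
  Layer 1: {2}
  Layer 2: {3}
3 enters at depth 2; path a·b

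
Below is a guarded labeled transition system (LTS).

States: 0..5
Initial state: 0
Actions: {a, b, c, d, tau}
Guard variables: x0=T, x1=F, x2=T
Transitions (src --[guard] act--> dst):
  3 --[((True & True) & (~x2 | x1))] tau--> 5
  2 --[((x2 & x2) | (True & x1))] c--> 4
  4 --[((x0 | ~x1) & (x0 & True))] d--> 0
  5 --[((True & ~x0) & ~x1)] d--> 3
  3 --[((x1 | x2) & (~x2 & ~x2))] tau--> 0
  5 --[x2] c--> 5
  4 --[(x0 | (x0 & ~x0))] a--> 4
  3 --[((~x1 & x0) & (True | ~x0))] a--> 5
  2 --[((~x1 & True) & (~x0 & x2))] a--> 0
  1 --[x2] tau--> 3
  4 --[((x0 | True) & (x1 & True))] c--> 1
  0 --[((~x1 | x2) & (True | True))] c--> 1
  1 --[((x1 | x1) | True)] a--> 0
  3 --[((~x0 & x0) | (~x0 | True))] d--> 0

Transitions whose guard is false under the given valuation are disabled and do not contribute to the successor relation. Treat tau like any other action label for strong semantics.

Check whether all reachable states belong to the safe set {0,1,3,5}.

Allowed set {0,1,3,5}
Reach set: {0,1,3,5}
  0: safe
  1: safe
  3: safe
  5: safe

Answer: INVARIANT HOLDS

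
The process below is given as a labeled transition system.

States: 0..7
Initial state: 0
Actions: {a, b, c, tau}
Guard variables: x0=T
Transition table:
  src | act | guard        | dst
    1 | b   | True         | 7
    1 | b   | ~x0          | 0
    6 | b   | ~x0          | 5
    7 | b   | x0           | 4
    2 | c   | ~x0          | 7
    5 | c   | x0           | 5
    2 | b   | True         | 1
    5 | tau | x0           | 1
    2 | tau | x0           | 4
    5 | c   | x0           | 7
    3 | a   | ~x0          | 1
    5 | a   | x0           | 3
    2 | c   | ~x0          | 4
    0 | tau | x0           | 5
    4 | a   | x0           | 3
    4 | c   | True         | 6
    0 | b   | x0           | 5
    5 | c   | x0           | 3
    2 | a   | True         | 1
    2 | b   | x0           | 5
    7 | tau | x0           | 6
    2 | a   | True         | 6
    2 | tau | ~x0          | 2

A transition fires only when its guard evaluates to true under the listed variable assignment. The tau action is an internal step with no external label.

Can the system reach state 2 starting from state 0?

Answer: UNREACHABLE

Working:
17 transition(s) survive guard evaluation.
L0 = {0}
L1 = {5}  now seen {0,5}
L2 = {1,3,7}  now seen {0,1,3,5,7}
L3 = {4,6}  now seen {0,1,3,4,5,6,7}
R = {0,1,3,4,5,6,7}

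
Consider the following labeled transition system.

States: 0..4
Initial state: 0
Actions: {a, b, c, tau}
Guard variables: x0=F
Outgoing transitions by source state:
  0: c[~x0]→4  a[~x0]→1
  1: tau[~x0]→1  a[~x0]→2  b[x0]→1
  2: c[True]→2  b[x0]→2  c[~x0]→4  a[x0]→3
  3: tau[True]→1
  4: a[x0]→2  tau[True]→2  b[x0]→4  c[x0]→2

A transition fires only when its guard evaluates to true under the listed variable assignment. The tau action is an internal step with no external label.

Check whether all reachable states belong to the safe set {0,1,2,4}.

Safe = {0,1,2,4}
Reach set: {0,1,2,4}
  0: safe
  1: safe
  2: safe
  4: safe

Answer: INVARIANT HOLDS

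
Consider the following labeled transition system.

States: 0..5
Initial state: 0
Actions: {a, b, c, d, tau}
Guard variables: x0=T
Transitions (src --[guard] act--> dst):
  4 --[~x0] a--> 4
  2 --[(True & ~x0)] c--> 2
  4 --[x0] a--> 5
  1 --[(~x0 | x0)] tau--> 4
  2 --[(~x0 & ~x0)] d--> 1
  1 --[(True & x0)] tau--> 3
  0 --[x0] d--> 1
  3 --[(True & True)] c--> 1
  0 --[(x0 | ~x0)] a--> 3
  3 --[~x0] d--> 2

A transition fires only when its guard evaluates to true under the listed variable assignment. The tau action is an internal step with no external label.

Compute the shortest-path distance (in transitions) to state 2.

Answer: UNREACHABLE

Analysis:
Breadth-first toward 2:
  Layer 0: {0}
  Layer 1: {1,3}
  Layer 2: {4}
  Layer 3: {5}
2 never appears.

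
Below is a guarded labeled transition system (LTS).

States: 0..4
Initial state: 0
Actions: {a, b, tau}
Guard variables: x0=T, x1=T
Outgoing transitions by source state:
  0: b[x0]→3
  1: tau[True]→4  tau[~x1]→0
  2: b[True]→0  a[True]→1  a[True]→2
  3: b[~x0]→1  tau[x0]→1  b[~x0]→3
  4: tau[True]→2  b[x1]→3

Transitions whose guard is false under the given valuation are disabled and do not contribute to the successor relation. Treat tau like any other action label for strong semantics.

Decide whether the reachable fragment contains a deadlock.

Reach set: {0,1,2,3,4}
  0: b→3  [1 out]
  1: tau→4  [1 out]
  2: a→1  a→2  b→0  [3 out]
  3: tau→1  [1 out]
  4: b→3  tau→2  [2 out]

Answer: DEADLOCK-FREE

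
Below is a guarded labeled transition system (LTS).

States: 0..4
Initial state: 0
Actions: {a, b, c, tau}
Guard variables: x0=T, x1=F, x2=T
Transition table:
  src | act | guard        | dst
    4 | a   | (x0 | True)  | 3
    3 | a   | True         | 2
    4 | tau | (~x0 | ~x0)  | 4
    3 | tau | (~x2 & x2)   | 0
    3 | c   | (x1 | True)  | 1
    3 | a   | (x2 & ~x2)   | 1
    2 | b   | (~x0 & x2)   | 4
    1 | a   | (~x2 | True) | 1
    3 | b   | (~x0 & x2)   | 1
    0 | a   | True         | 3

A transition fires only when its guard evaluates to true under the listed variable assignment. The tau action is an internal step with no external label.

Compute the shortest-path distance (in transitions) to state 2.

Answer: 2

Working:
Breadth-first toward 2:
  L0 = {0}
  L1 = {3}
  L2 = {1,2}
first hit 2 at d=2 via a·a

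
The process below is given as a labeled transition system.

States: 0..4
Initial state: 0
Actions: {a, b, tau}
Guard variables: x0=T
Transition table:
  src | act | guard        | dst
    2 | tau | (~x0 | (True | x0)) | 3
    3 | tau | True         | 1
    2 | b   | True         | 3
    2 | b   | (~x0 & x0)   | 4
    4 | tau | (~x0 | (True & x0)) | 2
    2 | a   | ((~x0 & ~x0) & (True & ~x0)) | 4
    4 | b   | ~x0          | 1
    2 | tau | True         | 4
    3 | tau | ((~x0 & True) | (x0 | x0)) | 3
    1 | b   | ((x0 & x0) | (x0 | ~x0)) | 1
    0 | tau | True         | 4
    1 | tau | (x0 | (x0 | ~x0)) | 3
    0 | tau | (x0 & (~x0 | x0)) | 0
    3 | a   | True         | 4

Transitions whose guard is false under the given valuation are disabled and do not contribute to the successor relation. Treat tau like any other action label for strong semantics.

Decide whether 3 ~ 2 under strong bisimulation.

Answer: NOT BISIMILAR

Trace:
Bisimulation quotient by refinement:
  π0 = {{0,1,2,3,4}}
  π1 = {{0,4},{1,2},{3}}
  π2 = {{0},{1},{2},{3},{4}}
Fixed point at round 3; 5 class(es).
class of 3: {3}; class of 2: {2}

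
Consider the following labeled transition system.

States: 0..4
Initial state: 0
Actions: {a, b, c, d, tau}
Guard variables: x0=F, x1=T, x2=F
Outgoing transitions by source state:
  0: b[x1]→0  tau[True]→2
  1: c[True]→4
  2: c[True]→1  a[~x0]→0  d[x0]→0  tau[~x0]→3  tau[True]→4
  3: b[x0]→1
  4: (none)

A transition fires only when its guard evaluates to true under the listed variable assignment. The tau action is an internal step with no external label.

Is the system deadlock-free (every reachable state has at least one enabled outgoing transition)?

Reach set: {0,1,2,3,4}
  0: b→0  tau→2  [2 exit(s)]
  1: c→4  [1 exit(s)]
  2: a→0  c→1  tau→3  tau→4  [4 exit(s)]
  3: ∅  [STUCK]
  4: ∅  [STUCK]
witness 3: tau·tau

Answer: DEADLOCK at state 3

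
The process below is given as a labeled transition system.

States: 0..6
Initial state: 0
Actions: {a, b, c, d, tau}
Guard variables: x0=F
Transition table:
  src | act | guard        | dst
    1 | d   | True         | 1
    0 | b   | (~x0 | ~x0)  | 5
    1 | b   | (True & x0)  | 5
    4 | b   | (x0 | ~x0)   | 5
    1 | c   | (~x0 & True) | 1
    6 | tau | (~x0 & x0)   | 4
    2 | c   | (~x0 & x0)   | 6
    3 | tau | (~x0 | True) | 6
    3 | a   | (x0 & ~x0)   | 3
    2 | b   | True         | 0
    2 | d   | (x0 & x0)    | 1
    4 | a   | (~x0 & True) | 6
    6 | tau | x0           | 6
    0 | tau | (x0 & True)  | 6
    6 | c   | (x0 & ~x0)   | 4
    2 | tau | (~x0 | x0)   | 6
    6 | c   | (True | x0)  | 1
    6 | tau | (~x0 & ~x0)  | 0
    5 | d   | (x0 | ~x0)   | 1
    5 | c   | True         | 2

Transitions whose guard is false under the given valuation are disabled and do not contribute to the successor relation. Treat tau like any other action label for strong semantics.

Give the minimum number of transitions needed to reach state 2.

Answer: 2

Working:
Breadth-first toward 2:
  Layer 0: {0}
  Layer 1: {5}
  Layer 2: {1,2}
first hit 2 at d=2 via b·c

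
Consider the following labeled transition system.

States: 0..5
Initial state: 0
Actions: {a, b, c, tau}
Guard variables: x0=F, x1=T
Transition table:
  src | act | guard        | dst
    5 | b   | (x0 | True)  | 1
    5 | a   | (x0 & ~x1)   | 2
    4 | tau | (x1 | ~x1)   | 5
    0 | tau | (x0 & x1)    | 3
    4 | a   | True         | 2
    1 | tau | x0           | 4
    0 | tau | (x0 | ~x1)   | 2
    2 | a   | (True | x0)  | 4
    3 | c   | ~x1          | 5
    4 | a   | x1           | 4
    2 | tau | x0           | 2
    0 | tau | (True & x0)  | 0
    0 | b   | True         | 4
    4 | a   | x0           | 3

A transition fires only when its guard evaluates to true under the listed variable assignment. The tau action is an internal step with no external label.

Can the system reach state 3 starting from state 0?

Answer: UNREACHABLE

Trace:
6 transition(s) survive guard evaluation.
Layer 0: {0}
Layer 1: {4}  cumulative {0,4}
Layer 2: {2,5}  cumulative {0,2,4,5}
Layer 3: {1}  cumulative {0,1,2,4,5}
R = {0,1,2,4,5}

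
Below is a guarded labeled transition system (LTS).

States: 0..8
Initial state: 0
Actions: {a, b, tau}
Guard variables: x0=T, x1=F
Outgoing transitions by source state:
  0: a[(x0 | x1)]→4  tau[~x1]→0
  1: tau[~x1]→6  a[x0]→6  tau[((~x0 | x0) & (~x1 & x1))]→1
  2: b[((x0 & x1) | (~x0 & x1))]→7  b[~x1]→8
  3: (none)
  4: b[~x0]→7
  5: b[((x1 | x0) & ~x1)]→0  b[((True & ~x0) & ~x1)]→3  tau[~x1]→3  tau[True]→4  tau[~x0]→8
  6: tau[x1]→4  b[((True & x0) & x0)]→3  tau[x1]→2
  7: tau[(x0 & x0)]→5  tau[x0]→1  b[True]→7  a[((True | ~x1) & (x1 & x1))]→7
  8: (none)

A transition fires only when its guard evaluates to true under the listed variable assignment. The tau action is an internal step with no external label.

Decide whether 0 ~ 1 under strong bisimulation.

Refine partition for ~:
  π0 = {{0,1,2,3,4,5,6,7,8}}
  π1 = {{0,1},{2,6},{3,4,8},{5,7}}
  π2 = {{0},{1},{2,6},{3,4,8},{5},{7}}
6 equivalence class(es) (converged in 3)
[0]={0}  [1]={1}

Answer: NOT BISIMILAR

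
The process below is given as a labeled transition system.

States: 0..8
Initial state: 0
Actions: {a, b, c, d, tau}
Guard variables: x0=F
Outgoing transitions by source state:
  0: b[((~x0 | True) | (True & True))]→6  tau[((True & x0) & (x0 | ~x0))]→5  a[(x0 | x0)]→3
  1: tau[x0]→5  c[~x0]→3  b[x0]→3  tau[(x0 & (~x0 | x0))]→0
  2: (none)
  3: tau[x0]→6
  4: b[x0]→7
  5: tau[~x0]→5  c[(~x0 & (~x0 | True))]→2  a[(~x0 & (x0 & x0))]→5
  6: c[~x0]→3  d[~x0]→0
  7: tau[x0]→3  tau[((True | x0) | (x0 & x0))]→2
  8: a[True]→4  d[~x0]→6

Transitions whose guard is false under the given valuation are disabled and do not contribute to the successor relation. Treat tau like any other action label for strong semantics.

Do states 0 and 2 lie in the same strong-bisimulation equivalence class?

Bisimulation quotient by refinement:
  P[0] = {{0,1,2,3,4,5,6,7,8}}
  P[1] = {{0},{1},{2,3,4},{5},{6},{7},{8}}
Fixed point at round 2; 7 class(es).
[0]={0}  [2]={2,3,4}

Answer: NOT BISIMILAR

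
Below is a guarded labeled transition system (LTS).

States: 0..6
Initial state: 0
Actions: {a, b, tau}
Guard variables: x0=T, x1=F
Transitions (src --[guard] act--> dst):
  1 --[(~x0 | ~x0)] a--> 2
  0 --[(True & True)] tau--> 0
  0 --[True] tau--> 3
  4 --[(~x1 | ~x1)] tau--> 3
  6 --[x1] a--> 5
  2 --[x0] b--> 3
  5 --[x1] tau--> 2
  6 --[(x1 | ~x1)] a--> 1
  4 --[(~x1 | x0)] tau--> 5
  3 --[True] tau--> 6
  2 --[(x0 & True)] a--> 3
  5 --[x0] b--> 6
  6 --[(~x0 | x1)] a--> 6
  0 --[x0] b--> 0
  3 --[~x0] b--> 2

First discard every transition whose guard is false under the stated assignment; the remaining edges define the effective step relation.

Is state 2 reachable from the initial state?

After dropping false guards: 10 live edges.
Layer 0: {0}
Layer 1: {3}  total {0,3}
Layer 2: {6}  total {0,3,6}
Layer 3: {1}  total {0,1,3,6}
R = {0,1,3,6}

Answer: UNREACHABLE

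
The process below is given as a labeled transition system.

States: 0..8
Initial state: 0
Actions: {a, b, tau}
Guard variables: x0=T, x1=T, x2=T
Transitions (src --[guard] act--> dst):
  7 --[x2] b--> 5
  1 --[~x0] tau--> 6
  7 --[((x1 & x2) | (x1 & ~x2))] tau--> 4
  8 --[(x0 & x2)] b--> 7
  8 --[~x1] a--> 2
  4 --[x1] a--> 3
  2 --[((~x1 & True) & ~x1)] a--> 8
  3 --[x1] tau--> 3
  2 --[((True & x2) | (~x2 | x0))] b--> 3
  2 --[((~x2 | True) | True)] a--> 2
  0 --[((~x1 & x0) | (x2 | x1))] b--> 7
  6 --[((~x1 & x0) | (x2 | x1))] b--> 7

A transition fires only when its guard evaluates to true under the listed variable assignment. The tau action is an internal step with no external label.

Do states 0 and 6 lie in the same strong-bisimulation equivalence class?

Answer: BISIMILAR

Analysis:
Bisimulation quotient by refinement:
  π0 = {{0,1,2,3,4,5,6,7,8}}
  π1 = {{0,6,8},{1,5},{2},{3},{4},{7}}
Fixed point at round 2; 6 class(es).
class of 0: {0,6,8}; class of 6: {0,6,8}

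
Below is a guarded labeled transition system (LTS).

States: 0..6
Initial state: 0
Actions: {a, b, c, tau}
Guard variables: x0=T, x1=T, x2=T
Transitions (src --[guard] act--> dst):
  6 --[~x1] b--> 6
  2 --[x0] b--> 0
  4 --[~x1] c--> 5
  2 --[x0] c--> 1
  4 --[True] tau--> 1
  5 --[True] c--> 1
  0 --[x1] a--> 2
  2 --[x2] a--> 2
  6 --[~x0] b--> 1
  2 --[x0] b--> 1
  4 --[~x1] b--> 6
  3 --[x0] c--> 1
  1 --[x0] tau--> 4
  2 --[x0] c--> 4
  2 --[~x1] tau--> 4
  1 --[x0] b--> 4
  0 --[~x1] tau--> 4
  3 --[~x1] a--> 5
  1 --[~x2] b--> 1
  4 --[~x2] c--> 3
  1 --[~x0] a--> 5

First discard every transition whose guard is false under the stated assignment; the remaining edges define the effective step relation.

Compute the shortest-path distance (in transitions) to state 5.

Breadth-first toward 5:
  Layer 0: {0}
  Layer 1: {2}
  Layer 2: {1,4}
5 never appears.

Answer: UNREACHABLE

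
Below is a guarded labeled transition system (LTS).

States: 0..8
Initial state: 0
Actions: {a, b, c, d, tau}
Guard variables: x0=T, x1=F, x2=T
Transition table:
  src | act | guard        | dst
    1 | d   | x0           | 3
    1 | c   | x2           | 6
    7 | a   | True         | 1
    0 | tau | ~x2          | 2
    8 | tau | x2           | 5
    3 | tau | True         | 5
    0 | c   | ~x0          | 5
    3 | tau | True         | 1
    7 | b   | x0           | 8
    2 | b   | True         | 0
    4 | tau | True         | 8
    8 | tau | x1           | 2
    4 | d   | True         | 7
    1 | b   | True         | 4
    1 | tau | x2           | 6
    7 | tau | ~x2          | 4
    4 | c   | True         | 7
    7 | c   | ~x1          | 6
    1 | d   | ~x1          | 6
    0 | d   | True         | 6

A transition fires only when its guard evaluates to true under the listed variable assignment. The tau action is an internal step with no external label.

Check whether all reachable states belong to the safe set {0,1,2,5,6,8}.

Answer: INVARIANT HOLDS

Trace:
Safe = {0,1,2,5,6,8}
Reach set: {0,6}
  0: safe
  6: safe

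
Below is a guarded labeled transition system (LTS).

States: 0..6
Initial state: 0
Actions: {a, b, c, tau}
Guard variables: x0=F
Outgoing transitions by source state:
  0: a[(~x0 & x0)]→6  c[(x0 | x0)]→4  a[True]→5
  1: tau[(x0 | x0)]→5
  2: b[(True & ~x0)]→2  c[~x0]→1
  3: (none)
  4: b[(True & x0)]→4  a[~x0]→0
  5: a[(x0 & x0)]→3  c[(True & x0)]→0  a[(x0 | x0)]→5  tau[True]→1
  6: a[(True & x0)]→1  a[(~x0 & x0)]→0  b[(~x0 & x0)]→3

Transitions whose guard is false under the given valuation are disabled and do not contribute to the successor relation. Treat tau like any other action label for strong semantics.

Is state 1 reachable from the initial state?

5 transition(s) survive guard evaluation.
L0 = {0}
L1 = {5}  cumulative {0,5}
L2 = {1}  cumulative {0,1,5}
Reachable = {0,1,5}
witness 1: a·tau

Answer: REACHABLE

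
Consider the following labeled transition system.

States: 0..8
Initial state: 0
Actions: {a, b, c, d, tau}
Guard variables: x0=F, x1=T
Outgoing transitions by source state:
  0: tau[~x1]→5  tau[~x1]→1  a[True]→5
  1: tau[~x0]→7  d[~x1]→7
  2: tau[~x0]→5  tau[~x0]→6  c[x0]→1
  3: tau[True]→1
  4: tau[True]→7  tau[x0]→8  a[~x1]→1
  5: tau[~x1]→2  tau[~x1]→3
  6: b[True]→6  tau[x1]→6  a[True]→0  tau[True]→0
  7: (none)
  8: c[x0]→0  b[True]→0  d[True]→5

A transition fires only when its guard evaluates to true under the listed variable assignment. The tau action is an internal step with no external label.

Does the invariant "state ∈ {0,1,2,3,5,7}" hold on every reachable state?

Inv-set: {0,1,2,3,5,7}
R = {0,5}
  0: ✓
  5: ✓

Answer: INVARIANT HOLDS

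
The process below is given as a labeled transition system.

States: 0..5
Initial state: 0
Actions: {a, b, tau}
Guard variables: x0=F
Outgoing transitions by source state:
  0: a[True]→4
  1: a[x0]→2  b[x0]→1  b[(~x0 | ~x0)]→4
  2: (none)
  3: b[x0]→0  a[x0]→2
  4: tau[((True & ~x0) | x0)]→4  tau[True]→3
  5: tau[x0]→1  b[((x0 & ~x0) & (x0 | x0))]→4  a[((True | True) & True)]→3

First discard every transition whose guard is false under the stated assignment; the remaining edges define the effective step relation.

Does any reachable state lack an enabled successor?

Reachable = {0,3,4}
  0: a→4  [deg 1]
  3: ∅  [deadlock]
  4: tau→3  tau→4  [deg 2]
witness 3: a·tau

Answer: DEADLOCK at state 3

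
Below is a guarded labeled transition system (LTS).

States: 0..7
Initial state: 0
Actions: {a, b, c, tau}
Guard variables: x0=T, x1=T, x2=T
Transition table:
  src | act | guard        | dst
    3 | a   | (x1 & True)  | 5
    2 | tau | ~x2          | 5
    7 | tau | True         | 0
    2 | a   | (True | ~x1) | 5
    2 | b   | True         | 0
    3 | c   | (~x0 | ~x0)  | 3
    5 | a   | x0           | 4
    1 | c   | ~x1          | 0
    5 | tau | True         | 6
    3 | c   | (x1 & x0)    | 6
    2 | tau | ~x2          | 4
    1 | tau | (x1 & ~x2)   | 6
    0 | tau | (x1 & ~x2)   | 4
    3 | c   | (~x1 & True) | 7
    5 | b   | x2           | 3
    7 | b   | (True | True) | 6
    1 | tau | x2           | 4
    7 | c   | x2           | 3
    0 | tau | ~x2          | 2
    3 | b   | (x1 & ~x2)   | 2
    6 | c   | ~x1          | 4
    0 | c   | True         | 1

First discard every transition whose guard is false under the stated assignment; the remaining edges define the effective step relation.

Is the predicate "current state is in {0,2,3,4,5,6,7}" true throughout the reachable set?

Answer: INVARIANT VIOLATED at state 1

Trace:
Safe = {0,2,3,4,5,6,7}
Reachable = {0,1,4}
  0: ✓
  1: outside
  4: ✓
reach 1 via c — violates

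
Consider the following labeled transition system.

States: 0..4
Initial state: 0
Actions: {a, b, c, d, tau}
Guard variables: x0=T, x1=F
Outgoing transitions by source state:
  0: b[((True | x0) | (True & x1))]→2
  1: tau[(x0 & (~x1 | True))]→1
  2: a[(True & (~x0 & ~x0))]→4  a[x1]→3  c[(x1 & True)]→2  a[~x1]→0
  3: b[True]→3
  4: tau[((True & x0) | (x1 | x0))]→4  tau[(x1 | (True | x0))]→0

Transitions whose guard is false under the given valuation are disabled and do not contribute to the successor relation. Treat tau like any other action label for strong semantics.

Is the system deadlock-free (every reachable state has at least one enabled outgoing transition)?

Answer: DEADLOCK-FREE

Working:
Reachable = {0,2}
  0: b→2  [1 out]
  2: a→0  [1 out]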